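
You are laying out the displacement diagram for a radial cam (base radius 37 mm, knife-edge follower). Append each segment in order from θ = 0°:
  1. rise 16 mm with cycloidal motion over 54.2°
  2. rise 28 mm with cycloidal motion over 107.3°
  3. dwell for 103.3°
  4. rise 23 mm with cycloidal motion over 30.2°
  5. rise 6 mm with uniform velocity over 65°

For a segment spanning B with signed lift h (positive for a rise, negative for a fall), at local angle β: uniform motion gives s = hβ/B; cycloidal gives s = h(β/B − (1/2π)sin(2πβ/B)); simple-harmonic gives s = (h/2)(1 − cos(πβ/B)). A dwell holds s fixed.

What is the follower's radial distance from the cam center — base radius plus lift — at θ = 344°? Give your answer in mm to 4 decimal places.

seg 1 [0°–54.2°] cycloidal, h=16: full span → s += 16 → s = 16.0000
seg 2 [54.2°–161.5°] cycloidal, h=28: full span → s += 28 → s = 44.0000
seg 3 [161.5°–264.8°] dwell: s stays 44.0000
seg 4 [264.8°–295°] cycloidal, h=23: full span → s += 23 → s = 67.0000
seg 5 [295°–360°] uniform, h=6: θ=344° here. β=49, B=65. 6·49/65 = 4.5231 → s = 71.5231
radial distance = base radius + s = 37 + 71.5231 = 108.5231

108.5231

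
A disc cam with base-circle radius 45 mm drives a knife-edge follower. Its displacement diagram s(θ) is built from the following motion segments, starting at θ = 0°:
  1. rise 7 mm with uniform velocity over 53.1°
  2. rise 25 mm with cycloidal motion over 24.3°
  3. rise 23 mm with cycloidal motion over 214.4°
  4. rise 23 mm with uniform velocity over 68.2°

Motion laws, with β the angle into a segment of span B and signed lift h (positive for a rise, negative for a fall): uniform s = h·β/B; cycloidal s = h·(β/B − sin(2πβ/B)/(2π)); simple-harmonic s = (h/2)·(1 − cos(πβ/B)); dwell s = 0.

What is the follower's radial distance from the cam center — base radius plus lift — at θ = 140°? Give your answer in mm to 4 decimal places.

seg 1 [0°–53.1°] uniform, h=7: full span → s += 7 → s = 7.0000
seg 2 [53.1°–77.4°] cycloidal, h=25: full span → s += 25 → s = 32.0000
seg 3 [77.4°–291.8°] cycloidal, h=23: θ=140° here. β=62.6, B=214.4. 23·(0.2920 − sin(2π·0.2920)/(2π)) = 3.1815 → s = 35.1815
radial distance = base radius + s = 45 + 35.1815 = 80.1815

80.1815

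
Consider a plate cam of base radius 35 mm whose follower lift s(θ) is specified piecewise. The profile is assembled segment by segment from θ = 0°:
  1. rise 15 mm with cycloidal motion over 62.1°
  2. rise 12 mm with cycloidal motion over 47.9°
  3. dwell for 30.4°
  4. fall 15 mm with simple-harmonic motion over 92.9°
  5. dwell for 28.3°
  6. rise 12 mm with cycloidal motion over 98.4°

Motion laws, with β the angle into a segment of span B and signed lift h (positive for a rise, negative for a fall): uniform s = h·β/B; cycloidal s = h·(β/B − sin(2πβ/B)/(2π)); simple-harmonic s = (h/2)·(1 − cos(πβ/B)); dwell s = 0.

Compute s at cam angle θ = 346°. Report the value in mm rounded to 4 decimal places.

seg 1 [0°–62.1°] cycloidal, h=15: full span → s += 15 → s = 15.0000
seg 2 [62.1°–110°] cycloidal, h=12: full span → s += 12 → s = 27.0000
seg 3 [110°–140.4°] dwell: s stays 27.0000
seg 4 [140.4°–233.3°] simple-harmonic, h=-15: full span → s += -15 → s = 12.0000
seg 5 [233.3°–261.6°] dwell: s stays 12.0000
seg 6 [261.6°–360°] cycloidal, h=12: θ=346° here. β=84.4, B=98.4. 12·(0.8577 − sin(2π·0.8577)/(2π)) = 11.7815 → s = 23.7815

23.7815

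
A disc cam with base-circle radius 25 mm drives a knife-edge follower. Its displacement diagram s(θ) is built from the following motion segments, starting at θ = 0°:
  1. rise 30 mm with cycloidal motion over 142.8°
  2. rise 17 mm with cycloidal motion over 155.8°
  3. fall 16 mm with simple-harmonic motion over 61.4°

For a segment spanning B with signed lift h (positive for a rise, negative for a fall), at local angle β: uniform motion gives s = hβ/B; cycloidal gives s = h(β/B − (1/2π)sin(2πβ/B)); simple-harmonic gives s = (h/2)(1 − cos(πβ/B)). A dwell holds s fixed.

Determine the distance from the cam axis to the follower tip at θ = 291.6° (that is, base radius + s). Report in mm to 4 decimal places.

seg 1 [0°–142.8°] cycloidal, h=30: full span → s += 30 → s = 30.0000
seg 2 [142.8°–298.6°] cycloidal, h=17: θ=291.6° here. β=148.8, B=155.8. 17·(0.9551 − sin(2π·0.9551)/(2π)) = 16.9899 → s = 46.9899
radial distance = base radius + s = 25 + 46.9899 = 71.9899

71.9899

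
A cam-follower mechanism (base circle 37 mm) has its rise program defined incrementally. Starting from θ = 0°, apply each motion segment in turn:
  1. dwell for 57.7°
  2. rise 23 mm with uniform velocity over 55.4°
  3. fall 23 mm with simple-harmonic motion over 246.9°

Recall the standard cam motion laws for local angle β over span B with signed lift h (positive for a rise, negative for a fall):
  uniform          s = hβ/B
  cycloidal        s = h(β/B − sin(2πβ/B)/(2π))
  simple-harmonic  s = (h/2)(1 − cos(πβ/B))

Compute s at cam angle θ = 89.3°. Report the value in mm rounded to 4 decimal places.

seg 1 [0°–57.7°] dwell: s stays 0.0000
seg 2 [57.7°–113.1°] uniform, h=23: θ=89.3° here. β=31.6, B=55.4. 23·31.6/55.4 = 13.1191 → s = 13.1191

13.1191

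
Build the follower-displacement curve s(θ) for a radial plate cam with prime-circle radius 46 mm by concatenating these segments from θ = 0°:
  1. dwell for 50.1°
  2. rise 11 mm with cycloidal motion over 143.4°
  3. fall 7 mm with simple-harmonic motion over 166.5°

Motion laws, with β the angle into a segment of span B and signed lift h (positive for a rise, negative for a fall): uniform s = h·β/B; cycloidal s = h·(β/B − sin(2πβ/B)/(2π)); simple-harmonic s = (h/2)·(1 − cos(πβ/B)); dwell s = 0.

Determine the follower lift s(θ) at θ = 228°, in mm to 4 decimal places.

seg 1 [0°–50.1°] dwell: s stays 0.0000
seg 2 [50.1°–193.5°] cycloidal, h=11: full span → s += 11 → s = 11.0000
seg 3 [193.5°–360°] simple-harmonic, h=-7: θ=228° here. β=34.5, B=166.5. -7/2·(1 − cos(π·0.2072)) = -0.7157 → s = 10.2843

10.2843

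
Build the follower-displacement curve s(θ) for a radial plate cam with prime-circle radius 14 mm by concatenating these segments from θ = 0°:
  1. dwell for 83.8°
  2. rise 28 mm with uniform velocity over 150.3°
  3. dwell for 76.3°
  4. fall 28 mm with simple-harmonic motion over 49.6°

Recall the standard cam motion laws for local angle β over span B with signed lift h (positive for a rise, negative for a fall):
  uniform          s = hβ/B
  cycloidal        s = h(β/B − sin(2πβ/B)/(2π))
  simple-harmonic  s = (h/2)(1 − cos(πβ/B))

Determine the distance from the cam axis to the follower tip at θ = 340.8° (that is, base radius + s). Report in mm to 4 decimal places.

seg 1 [0°–83.8°] dwell: s stays 0.0000
seg 2 [83.8°–234.1°] uniform, h=28: full span → s += 28 → s = 28.0000
seg 3 [234.1°–310.4°] dwell: s stays 28.0000
seg 4 [310.4°–360°] simple-harmonic, h=-28: θ=340.8° here. β=30.4, B=49.6. -28/2·(1 − cos(π·0.6129)) = -18.8623 → s = 9.1377
radial distance = base radius + s = 14 + 9.1377 = 23.1377

23.1377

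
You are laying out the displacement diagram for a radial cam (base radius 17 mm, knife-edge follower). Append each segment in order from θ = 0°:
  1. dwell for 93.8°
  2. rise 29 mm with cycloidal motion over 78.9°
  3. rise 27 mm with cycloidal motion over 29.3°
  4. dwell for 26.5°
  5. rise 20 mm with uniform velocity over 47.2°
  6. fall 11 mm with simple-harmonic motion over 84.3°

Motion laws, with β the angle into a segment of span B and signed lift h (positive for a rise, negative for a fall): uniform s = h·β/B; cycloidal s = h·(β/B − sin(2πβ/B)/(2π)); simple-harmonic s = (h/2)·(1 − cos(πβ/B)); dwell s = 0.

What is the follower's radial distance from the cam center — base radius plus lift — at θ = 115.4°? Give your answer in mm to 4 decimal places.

seg 1 [0°–93.8°] dwell: s stays 0.0000
seg 2 [93.8°–172.7°] cycloidal, h=29: θ=115.4° here. β=21.6, B=78.9. 29·(0.2738 − sin(2π·0.2738)/(2π)) = 3.3750 → s = 3.3750
radial distance = base radius + s = 17 + 3.3750 = 20.3750

20.3750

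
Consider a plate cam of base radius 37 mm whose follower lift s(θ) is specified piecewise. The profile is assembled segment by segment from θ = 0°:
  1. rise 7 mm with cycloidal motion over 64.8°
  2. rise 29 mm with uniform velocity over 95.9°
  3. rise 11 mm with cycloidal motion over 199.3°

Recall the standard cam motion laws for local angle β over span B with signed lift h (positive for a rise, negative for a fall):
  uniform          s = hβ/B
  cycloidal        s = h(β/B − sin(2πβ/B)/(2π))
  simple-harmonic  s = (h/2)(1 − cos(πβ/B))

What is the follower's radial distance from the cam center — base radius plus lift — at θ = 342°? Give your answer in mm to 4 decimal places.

seg 1 [0°–64.8°] cycloidal, h=7: full span → s += 7 → s = 7.0000
seg 2 [64.8°–160.7°] uniform, h=29: full span → s += 29 → s = 36.0000
seg 3 [160.7°–360°] cycloidal, h=11: θ=342° here. β=181.3, B=199.3. 11·(0.9097 − sin(2π·0.9097)/(2π)) = 10.9475 → s = 46.9475
radial distance = base radius + s = 37 + 46.9475 = 83.9475

83.9475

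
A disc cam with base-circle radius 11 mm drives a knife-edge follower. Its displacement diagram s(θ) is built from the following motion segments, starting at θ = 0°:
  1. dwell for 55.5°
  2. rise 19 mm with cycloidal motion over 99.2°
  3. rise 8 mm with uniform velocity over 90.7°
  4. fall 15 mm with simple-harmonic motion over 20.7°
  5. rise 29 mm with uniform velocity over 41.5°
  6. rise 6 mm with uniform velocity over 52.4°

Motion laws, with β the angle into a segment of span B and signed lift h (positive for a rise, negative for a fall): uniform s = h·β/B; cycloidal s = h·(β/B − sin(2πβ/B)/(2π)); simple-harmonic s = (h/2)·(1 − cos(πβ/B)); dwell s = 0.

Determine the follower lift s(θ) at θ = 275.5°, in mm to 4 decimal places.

seg 1 [0°–55.5°] dwell: s stays 0.0000
seg 2 [55.5°–154.7°] cycloidal, h=19: full span → s += 19 → s = 19.0000
seg 3 [154.7°–245.4°] uniform, h=8: full span → s += 8 → s = 27.0000
seg 4 [245.4°–266.1°] simple-harmonic, h=-15: full span → s += -15 → s = 12.0000
seg 5 [266.1°–307.6°] uniform, h=29: θ=275.5° here. β=9.4, B=41.5. 29·9.4/41.5 = 6.5687 → s = 18.5687

18.5687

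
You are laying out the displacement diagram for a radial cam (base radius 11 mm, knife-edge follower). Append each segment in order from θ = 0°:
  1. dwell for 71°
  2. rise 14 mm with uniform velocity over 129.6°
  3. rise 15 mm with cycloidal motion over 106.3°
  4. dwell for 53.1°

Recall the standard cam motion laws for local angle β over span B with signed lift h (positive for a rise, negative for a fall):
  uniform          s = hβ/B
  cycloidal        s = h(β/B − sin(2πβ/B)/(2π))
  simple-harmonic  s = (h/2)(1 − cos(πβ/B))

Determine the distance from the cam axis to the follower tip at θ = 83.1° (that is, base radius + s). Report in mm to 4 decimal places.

seg 1 [0°–71°] dwell: s stays 0.0000
seg 2 [71°–200.6°] uniform, h=14: θ=83.1° here. β=12.1, B=129.6. 14·12.1/129.6 = 1.3071 → s = 1.3071
radial distance = base radius + s = 11 + 1.3071 = 12.3071

12.3071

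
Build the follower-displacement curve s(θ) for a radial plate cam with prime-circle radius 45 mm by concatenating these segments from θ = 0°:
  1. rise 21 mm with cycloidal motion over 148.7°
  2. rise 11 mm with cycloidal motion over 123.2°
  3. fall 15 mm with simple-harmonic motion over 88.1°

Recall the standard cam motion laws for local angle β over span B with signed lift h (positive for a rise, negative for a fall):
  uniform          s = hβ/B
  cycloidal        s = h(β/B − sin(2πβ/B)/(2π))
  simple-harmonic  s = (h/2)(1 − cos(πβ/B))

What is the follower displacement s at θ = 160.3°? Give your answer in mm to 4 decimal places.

seg 1 [0°–148.7°] cycloidal, h=21: full span → s += 21 → s = 21.0000
seg 2 [148.7°–271.9°] cycloidal, h=11: θ=160.3° here. β=11.6, B=123.2. 11·(0.0942 − sin(2π·0.0942)/(2π)) = 0.0594 → s = 21.0594

21.0594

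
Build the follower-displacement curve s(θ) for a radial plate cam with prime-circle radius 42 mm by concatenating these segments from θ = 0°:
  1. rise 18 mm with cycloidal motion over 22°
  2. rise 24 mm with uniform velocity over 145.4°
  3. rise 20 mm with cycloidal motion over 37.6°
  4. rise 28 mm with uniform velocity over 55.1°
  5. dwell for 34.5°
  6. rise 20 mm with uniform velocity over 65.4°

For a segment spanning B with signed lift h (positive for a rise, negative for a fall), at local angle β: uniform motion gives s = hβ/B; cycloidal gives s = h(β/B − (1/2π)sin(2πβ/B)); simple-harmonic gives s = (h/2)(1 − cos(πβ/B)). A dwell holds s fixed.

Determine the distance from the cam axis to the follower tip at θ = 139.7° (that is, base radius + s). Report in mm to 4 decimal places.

seg 1 [0°–22°] cycloidal, h=18: full span → s += 18 → s = 18.0000
seg 2 [22°–167.4°] uniform, h=24: θ=139.7° here. β=117.7, B=145.4. 24·117.7/145.4 = 19.4278 → s = 37.4278
radial distance = base radius + s = 42 + 37.4278 = 79.4278

79.4278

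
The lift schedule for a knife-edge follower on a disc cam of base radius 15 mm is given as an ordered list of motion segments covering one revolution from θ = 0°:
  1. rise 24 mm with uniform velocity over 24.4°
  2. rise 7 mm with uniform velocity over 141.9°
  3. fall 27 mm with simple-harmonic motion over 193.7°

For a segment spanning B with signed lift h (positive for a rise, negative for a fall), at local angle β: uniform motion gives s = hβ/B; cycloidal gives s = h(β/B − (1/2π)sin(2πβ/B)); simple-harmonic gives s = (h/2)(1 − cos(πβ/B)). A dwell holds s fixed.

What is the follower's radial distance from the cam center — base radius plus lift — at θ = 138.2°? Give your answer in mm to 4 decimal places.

seg 1 [0°–24.4°] uniform, h=24: full span → s += 24 → s = 24.0000
seg 2 [24.4°–166.3°] uniform, h=7: θ=138.2° here. β=113.8, B=141.9. 7·113.8/141.9 = 5.6138 → s = 29.6138
radial distance = base radius + s = 15 + 29.6138 = 44.6138

44.6138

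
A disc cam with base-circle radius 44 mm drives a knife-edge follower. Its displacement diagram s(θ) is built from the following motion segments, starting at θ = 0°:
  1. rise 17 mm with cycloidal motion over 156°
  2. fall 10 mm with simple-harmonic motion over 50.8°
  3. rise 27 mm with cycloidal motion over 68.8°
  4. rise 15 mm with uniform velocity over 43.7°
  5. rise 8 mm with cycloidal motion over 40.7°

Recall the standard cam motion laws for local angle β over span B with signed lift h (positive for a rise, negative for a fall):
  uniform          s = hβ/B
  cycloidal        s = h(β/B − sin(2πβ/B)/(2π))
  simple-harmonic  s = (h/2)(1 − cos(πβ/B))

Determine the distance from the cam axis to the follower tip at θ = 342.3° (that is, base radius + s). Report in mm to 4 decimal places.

seg 1 [0°–156°] cycloidal, h=17: full span → s += 17 → s = 17.0000
seg 2 [156°–206.8°] simple-harmonic, h=-10: full span → s += -10 → s = 7.0000
seg 3 [206.8°–275.6°] cycloidal, h=27: full span → s += 27 → s = 34.0000
seg 4 [275.6°–319.3°] uniform, h=15: full span → s += 15 → s = 49.0000
seg 5 [319.3°–360°] cycloidal, h=8: θ=342.3° here. β=23, B=40.7. 8·(0.5651 − sin(2π·0.5651)/(2π)) = 5.0274 → s = 54.0274
radial distance = base radius + s = 44 + 54.0274 = 98.0274

98.0274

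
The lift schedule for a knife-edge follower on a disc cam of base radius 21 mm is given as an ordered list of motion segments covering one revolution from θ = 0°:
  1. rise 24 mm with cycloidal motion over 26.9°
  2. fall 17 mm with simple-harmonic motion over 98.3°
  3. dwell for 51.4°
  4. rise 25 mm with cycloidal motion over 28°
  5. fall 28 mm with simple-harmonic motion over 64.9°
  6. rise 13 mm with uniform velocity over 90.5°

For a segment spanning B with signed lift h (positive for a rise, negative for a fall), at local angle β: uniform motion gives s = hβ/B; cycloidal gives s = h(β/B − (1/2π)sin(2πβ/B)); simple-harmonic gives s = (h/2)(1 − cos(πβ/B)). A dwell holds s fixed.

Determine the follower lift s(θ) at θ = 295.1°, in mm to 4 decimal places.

seg 1 [0°–26.9°] cycloidal, h=24: full span → s += 24 → s = 24.0000
seg 2 [26.9°–125.2°] simple-harmonic, h=-17: full span → s += -17 → s = 7.0000
seg 3 [125.2°–176.6°] dwell: s stays 7.0000
seg 4 [176.6°–204.6°] cycloidal, h=25: full span → s += 25 → s = 32.0000
seg 5 [204.6°–269.5°] simple-harmonic, h=-28: full span → s += -28 → s = 4.0000
seg 6 [269.5°–360°] uniform, h=13: θ=295.1° here. β=25.6, B=90.5. 13·25.6/90.5 = 3.6773 → s = 7.6773

7.6773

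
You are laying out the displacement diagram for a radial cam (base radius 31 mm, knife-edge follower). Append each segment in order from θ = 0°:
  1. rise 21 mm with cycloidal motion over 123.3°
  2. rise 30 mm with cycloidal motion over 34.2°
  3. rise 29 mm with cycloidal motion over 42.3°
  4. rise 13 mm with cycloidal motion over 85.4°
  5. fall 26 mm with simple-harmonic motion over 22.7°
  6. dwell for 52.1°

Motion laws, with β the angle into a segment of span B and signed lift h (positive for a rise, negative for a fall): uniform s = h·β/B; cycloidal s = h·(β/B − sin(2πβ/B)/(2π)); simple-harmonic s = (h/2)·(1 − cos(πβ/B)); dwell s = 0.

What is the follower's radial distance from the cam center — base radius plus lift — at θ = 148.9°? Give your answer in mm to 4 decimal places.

seg 1 [0°–123.3°] cycloidal, h=21: full span → s += 21 → s = 21.0000
seg 2 [123.3°–157.5°] cycloidal, h=30: θ=148.9° here. β=25.6, B=34.2. 30·(0.7485 − sin(2π·0.7485)/(2π)) = 27.2306 → s = 48.2306
radial distance = base radius + s = 31 + 48.2306 = 79.2306

79.2306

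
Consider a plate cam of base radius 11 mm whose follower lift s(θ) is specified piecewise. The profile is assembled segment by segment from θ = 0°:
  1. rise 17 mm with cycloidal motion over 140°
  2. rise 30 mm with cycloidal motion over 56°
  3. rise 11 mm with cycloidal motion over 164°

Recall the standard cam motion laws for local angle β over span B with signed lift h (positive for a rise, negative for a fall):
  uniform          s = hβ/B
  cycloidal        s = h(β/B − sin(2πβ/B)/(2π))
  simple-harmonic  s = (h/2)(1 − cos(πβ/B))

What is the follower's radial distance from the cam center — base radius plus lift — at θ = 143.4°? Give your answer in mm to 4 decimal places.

seg 1 [0°–140°] cycloidal, h=17: full span → s += 17 → s = 17.0000
seg 2 [140°–196°] cycloidal, h=30: θ=143.4° here. β=3.4, B=56. 30·(0.0607 − sin(2π·0.0607)/(2π)) = 0.0439 → s = 17.0439
radial distance = base radius + s = 11 + 17.0439 = 28.0439

28.0439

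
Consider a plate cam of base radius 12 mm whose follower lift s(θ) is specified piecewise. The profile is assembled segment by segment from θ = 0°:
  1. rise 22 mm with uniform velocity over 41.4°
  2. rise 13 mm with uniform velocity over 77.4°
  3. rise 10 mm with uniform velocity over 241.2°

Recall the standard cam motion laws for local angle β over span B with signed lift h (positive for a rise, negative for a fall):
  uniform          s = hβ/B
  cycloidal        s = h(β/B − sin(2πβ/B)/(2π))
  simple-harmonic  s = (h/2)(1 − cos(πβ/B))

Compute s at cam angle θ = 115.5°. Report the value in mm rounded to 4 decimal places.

seg 1 [0°–41.4°] uniform, h=22: full span → s += 22 → s = 22.0000
seg 2 [41.4°–118.8°] uniform, h=13: θ=115.5° here. β=74.1, B=77.4. 13·74.1/77.4 = 12.4457 → s = 34.4457

34.4457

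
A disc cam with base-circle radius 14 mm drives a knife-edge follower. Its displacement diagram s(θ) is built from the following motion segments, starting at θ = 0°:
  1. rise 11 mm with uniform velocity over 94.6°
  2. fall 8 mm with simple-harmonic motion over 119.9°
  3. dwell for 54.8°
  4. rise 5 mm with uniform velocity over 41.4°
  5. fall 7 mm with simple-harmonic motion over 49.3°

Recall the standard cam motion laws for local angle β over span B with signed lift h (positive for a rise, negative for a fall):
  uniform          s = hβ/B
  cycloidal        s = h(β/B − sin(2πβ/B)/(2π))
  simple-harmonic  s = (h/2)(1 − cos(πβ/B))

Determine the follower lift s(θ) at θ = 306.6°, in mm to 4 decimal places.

seg 1 [0°–94.6°] uniform, h=11: full span → s += 11 → s = 11.0000
seg 2 [94.6°–214.5°] simple-harmonic, h=-8: full span → s += -8 → s = 3.0000
seg 3 [214.5°–269.3°] dwell: s stays 3.0000
seg 4 [269.3°–310.7°] uniform, h=5: θ=306.6° here. β=37.3, B=41.4. 5·37.3/41.4 = 4.5048 → s = 7.5048

7.5048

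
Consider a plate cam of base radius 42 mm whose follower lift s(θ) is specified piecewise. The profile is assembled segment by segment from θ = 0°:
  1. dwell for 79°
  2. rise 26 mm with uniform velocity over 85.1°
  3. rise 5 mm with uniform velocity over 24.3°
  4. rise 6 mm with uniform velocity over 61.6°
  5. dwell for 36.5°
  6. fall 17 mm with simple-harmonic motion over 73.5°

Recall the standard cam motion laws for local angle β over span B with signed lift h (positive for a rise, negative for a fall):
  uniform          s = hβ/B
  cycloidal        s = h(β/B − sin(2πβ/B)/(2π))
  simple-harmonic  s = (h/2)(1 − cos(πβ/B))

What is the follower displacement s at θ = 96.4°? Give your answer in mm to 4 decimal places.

seg 1 [0°–79°] dwell: s stays 0.0000
seg 2 [79°–164.1°] uniform, h=26: θ=96.4° here. β=17.4, B=85.1. 26·17.4/85.1 = 5.3161 → s = 5.3161

5.3161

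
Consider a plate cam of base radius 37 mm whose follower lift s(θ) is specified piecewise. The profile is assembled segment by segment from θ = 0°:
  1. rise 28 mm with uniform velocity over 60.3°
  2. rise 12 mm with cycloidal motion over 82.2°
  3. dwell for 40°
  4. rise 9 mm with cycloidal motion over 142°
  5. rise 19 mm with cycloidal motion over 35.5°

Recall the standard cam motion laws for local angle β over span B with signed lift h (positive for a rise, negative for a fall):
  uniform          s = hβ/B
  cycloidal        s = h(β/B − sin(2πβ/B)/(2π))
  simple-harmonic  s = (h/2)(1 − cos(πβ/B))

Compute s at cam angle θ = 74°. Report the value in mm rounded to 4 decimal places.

seg 1 [0°–60.3°] uniform, h=28: full span → s += 28 → s = 28.0000
seg 2 [60.3°–142.5°] cycloidal, h=12: θ=74° here. β=13.7, B=82.2. 12·(0.1667 − sin(2π·0.1667)/(2π)) = 0.3460 → s = 28.3460

28.3460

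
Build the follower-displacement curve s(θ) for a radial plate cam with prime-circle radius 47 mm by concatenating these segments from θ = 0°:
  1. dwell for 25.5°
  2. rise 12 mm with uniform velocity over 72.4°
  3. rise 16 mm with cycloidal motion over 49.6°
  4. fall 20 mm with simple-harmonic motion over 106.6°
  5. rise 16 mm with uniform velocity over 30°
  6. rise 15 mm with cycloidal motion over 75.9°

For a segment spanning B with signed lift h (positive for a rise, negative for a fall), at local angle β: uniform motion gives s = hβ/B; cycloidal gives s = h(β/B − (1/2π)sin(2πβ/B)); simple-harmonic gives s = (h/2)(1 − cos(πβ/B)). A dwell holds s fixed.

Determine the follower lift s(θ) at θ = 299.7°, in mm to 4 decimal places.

seg 1 [0°–25.5°] dwell: s stays 0.0000
seg 2 [25.5°–97.9°] uniform, h=12: full span → s += 12 → s = 12.0000
seg 3 [97.9°–147.5°] cycloidal, h=16: full span → s += 16 → s = 28.0000
seg 4 [147.5°–254.1°] simple-harmonic, h=-20: full span → s += -20 → s = 8.0000
seg 5 [254.1°–284.1°] uniform, h=16: full span → s += 16 → s = 24.0000
seg 6 [284.1°–360°] cycloidal, h=15: θ=299.7° here. β=15.6, B=75.9. 15·(0.2055 − sin(2π·0.2055)/(2π)) = 0.7883 → s = 24.7883

24.7883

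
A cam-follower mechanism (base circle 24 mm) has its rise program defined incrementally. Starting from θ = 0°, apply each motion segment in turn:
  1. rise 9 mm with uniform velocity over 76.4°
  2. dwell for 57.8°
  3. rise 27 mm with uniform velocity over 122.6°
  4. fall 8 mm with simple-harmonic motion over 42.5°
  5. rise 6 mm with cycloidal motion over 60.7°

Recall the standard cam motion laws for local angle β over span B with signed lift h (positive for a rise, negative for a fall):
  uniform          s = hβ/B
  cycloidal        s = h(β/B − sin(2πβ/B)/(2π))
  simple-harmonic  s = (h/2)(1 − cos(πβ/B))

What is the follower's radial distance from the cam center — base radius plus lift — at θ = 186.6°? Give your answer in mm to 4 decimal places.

seg 1 [0°–76.4°] uniform, h=9: full span → s += 9 → s = 9.0000
seg 2 [76.4°–134.2°] dwell: s stays 9.0000
seg 3 [134.2°–256.8°] uniform, h=27: θ=186.6° here. β=52.4, B=122.6. 27·52.4/122.6 = 11.5400 → s = 20.5400
radial distance = base radius + s = 24 + 20.5400 = 44.5400

44.5400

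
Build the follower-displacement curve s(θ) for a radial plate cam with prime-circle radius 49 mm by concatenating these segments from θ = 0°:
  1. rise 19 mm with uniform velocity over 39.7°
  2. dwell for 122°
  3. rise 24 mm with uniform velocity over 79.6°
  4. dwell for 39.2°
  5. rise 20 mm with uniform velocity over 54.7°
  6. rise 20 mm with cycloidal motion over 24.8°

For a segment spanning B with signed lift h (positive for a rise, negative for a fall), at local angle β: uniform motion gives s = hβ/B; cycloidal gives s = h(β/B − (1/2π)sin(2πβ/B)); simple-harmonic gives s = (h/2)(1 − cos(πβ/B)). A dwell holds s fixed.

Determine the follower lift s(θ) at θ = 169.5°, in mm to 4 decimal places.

seg 1 [0°–39.7°] uniform, h=19: full span → s += 19 → s = 19.0000
seg 2 [39.7°–161.7°] dwell: s stays 19.0000
seg 3 [161.7°–241.3°] uniform, h=24: θ=169.5° here. β=7.8, B=79.6. 24·7.8/79.6 = 2.3518 → s = 21.3518

21.3518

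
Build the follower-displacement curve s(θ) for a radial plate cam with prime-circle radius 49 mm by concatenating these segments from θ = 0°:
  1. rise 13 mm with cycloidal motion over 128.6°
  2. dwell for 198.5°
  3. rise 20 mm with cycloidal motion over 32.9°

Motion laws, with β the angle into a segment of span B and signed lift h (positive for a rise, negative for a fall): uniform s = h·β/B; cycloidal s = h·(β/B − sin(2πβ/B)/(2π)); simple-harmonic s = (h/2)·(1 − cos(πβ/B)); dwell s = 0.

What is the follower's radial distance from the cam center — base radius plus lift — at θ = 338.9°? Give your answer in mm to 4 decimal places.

seg 1 [0°–128.6°] cycloidal, h=13: full span → s += 13 → s = 13.0000
seg 2 [128.6°–327.1°] dwell: s stays 13.0000
seg 3 [327.1°–360°] cycloidal, h=20: θ=338.9° here. β=11.8, B=32.9. 20·(0.3587 − sin(2π·0.3587)/(2π)) = 4.7037 → s = 17.7037
radial distance = base radius + s = 49 + 17.7037 = 66.7037

66.7037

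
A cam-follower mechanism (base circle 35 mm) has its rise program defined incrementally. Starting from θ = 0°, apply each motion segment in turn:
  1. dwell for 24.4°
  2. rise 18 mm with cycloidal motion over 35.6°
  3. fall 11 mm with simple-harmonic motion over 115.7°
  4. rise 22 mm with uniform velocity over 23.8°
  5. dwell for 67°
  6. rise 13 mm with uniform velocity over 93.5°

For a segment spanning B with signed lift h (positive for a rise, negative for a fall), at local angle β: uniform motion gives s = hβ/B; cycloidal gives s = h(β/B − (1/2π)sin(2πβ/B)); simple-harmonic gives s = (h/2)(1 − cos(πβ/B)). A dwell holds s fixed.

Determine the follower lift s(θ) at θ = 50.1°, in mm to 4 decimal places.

seg 1 [0°–24.4°] dwell: s stays 0.0000
seg 2 [24.4°–60°] cycloidal, h=18: θ=50.1° here. β=25.7, B=35.6. 18·(0.7219 − sin(2π·0.7219)/(2π)) = 15.8147 → s = 15.8147

15.8147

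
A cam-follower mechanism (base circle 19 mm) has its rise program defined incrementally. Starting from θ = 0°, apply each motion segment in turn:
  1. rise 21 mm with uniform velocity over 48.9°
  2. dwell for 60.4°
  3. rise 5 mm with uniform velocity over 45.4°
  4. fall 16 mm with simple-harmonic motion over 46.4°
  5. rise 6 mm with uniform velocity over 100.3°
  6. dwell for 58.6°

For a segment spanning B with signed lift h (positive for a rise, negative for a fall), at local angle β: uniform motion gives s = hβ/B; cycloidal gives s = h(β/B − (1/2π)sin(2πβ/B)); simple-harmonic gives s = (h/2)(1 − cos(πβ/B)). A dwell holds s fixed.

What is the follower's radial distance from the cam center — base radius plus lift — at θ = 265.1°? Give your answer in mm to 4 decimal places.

seg 1 [0°–48.9°] uniform, h=21: full span → s += 21 → s = 21.0000
seg 2 [48.9°–109.3°] dwell: s stays 21.0000
seg 3 [109.3°–154.7°] uniform, h=5: full span → s += 5 → s = 26.0000
seg 4 [154.7°–201.1°] simple-harmonic, h=-16: full span → s += -16 → s = 10.0000
seg 5 [201.1°–301.4°] uniform, h=6: θ=265.1° here. β=64, B=100.3. 6·64/100.3 = 3.8285 → s = 13.8285
radial distance = base radius + s = 19 + 13.8285 = 32.8285

32.8285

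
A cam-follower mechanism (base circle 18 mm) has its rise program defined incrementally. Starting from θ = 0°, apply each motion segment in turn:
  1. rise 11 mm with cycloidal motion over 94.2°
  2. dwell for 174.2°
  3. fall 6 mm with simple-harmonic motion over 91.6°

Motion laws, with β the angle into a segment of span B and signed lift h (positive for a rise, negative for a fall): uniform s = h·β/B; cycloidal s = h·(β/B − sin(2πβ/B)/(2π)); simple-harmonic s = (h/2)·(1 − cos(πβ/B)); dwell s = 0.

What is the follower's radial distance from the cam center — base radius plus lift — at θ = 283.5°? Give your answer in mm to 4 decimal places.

seg 1 [0°–94.2°] cycloidal, h=11: full span → s += 11 → s = 11.0000
seg 2 [94.2°–268.4°] dwell: s stays 11.0000
seg 3 [268.4°–360°] simple-harmonic, h=-6: θ=283.5° here. β=15.1, B=91.6. -6/2·(1 − cos(π·0.1648)) = -0.3934 → s = 10.6066
radial distance = base radius + s = 18 + 10.6066 = 28.6066

28.6066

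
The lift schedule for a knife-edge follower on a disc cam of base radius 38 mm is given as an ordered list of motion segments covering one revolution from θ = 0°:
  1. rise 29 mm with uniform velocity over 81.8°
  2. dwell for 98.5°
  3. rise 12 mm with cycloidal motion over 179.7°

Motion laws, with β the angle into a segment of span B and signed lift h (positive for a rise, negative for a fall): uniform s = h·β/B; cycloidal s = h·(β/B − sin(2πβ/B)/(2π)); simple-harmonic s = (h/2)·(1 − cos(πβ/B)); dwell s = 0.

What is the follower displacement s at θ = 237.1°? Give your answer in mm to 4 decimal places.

seg 1 [0°–81.8°] uniform, h=29: full span → s += 29 → s = 29.0000
seg 2 [81.8°–180.3°] dwell: s stays 29.0000
seg 3 [180.3°–360°] cycloidal, h=12: θ=237.1° here. β=56.8, B=179.7. 12·(0.3161 − sin(2π·0.3161)/(2π)) = 2.0454 → s = 31.0454

31.0454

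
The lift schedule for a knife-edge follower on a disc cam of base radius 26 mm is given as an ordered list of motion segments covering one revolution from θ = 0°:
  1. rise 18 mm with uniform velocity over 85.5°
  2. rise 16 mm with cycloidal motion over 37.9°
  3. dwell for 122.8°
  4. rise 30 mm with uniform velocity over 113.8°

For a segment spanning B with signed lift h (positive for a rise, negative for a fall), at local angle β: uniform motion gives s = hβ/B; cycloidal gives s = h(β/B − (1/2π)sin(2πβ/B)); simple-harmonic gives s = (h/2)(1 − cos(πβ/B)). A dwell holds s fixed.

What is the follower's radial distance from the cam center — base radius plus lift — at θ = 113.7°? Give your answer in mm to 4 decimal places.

seg 1 [0°–85.5°] uniform, h=18: full span → s += 18 → s = 18.0000
seg 2 [85.5°–123.4°] cycloidal, h=16: θ=113.7° here. β=28.2, B=37.9. 16·(0.7441 − sin(2π·0.7441)/(2π)) = 14.4497 → s = 32.4497
radial distance = base radius + s = 26 + 32.4497 = 58.4497

58.4497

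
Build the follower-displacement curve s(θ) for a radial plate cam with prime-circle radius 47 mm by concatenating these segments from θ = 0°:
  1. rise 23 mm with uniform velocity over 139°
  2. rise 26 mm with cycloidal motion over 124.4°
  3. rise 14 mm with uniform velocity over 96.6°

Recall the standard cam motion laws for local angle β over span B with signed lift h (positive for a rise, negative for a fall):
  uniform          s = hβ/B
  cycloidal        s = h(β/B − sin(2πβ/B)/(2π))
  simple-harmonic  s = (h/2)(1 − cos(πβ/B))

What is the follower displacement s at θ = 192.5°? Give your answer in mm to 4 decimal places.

seg 1 [0°–139°] uniform, h=23: full span → s += 23 → s = 23.0000
seg 2 [139°–263.4°] cycloidal, h=26: θ=192.5° here. β=53.5, B=124.4. 26·(0.4301 − sin(2π·0.4301)/(2π)) = 9.4213 → s = 32.4213

32.4213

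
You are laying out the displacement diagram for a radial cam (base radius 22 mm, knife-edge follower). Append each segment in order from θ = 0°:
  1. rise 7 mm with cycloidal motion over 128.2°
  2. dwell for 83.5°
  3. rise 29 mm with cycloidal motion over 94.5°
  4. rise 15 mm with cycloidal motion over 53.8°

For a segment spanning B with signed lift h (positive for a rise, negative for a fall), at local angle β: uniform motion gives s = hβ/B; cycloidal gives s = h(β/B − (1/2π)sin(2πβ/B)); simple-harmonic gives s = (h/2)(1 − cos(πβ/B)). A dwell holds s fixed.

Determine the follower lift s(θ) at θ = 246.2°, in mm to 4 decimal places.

seg 1 [0°–128.2°] cycloidal, h=7: full span → s += 7 → s = 7.0000
seg 2 [128.2°–211.7°] dwell: s stays 7.0000
seg 3 [211.7°–306.2°] cycloidal, h=29: θ=246.2° here. β=34.5, B=94.5. 29·(0.3651 − sin(2π·0.3651)/(2π)) = 7.1267 → s = 14.1267

14.1267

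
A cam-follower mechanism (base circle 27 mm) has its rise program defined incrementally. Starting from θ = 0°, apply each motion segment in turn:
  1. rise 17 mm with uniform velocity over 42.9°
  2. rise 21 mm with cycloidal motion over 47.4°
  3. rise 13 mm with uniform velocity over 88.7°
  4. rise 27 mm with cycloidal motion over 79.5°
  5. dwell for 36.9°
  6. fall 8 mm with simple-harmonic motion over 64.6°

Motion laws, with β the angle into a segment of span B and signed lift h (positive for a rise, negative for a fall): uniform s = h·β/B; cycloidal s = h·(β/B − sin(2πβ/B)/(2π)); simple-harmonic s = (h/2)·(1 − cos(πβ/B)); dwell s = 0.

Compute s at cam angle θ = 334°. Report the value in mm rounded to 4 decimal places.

seg 1 [0°–42.9°] uniform, h=17: full span → s += 17 → s = 17.0000
seg 2 [42.9°–90.3°] cycloidal, h=21: full span → s += 21 → s = 38.0000
seg 3 [90.3°–179°] uniform, h=13: full span → s += 13 → s = 51.0000
seg 4 [179°–258.5°] cycloidal, h=27: full span → s += 27 → s = 78.0000
seg 5 [258.5°–295.4°] dwell: s stays 78.0000
seg 6 [295.4°–360°] simple-harmonic, h=-8: θ=334° here. β=38.6, B=64.6. -8/2·(1 − cos(π·0.5975)) = -5.2064 → s = 72.7936

72.7936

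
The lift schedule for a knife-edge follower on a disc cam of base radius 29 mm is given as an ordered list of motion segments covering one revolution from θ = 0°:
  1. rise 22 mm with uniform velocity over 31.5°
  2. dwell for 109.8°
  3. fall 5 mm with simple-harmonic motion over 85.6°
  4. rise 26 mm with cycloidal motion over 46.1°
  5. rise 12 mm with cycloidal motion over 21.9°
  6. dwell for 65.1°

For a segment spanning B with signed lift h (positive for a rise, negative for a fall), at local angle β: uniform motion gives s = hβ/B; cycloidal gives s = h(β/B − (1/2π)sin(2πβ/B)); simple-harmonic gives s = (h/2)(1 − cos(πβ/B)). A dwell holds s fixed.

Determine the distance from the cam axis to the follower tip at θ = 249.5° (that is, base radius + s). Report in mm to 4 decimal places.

seg 1 [0°–31.5°] uniform, h=22: full span → s += 22 → s = 22.0000
seg 2 [31.5°–141.3°] dwell: s stays 22.0000
seg 3 [141.3°–226.9°] simple-harmonic, h=-5: full span → s += -5 → s = 17.0000
seg 4 [226.9°–273°] cycloidal, h=26: θ=249.5° here. β=22.6, B=46.1. 26·(0.4902 − sin(2π·0.4902)/(2π)) = 12.4926 → s = 29.4926
radial distance = base radius + s = 29 + 29.4926 = 58.4926

58.4926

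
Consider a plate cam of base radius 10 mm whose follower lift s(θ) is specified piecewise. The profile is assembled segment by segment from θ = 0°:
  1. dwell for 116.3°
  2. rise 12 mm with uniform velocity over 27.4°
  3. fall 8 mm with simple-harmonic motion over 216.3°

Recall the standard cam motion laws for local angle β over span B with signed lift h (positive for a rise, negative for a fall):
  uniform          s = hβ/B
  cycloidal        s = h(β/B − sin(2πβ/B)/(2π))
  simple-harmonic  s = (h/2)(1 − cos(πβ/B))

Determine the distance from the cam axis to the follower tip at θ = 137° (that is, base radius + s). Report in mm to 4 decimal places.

seg 1 [0°–116.3°] dwell: s stays 0.0000
seg 2 [116.3°–143.7°] uniform, h=12: θ=137° here. β=20.7, B=27.4. 12·20.7/27.4 = 9.0657 → s = 9.0657
radial distance = base radius + s = 10 + 9.0657 = 19.0657

19.0657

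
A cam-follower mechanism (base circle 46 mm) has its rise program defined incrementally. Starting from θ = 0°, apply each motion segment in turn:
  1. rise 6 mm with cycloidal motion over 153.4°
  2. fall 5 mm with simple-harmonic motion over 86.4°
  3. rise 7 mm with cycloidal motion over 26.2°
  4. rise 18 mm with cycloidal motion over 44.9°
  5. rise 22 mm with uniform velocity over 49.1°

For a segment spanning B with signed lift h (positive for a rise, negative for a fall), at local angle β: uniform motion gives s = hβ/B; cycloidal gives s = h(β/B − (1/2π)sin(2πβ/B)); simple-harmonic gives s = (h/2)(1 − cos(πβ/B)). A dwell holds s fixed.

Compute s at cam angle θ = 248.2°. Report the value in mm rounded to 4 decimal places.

seg 1 [0°–153.4°] cycloidal, h=6: full span → s += 6 → s = 6.0000
seg 2 [153.4°–239.8°] simple-harmonic, h=-5: full span → s += -5 → s = 1.0000
seg 3 [239.8°–266°] cycloidal, h=7: θ=248.2° here. β=8.4, B=26.2. 7·(0.3206 − sin(2π·0.3206)/(2π)) = 1.2380 → s = 2.2380

2.2380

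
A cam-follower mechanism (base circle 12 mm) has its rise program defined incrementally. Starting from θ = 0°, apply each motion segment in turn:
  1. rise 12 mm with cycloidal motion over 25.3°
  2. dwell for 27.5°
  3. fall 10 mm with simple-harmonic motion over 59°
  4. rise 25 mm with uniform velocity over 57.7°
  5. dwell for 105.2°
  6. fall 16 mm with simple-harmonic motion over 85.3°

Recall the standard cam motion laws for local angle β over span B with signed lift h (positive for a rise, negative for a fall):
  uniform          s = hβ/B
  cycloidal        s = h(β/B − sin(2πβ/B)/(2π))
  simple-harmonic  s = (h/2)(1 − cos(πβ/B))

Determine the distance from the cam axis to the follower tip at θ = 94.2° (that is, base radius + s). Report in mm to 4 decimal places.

seg 1 [0°–25.3°] cycloidal, h=12: full span → s += 12 → s = 12.0000
seg 2 [25.3°–52.8°] dwell: s stays 12.0000
seg 3 [52.8°–111.8°] simple-harmonic, h=-10: θ=94.2° here. β=41.4, B=59. -10/2·(1 − cos(π·0.7017)) = -7.9604 → s = 4.0396
radial distance = base radius + s = 12 + 4.0396 = 16.0396

16.0396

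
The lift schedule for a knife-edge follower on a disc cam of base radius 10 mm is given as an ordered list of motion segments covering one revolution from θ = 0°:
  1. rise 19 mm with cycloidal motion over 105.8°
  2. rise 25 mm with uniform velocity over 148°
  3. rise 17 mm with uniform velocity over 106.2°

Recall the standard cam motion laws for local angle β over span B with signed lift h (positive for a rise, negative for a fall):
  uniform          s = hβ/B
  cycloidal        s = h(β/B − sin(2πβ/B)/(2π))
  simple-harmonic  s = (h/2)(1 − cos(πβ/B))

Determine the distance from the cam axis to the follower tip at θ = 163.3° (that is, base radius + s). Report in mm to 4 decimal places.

seg 1 [0°–105.8°] cycloidal, h=19: full span → s += 19 → s = 19.0000
seg 2 [105.8°–253.8°] uniform, h=25: θ=163.3° here. β=57.5, B=148. 25·57.5/148 = 9.7128 → s = 28.7128
radial distance = base radius + s = 10 + 28.7128 = 38.7128

38.7128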